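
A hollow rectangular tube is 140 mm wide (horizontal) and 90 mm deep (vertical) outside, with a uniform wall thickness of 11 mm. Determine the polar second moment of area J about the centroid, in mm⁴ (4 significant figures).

J ≈ 1.668 × 10⁷ mm⁴

Split into non-overlapping primitives; take the origin at the lower-left of the bounding box.
Outer rectangle: 140 × 90, A = 12 600 mm², y = 45 mm, Ī = 8 505 000 mm⁴.
Inner void (subtracted): 118 × 68, A = 8 024 mm², y = 45 mm, Ī = 3 091 915 mm⁴.
By symmetry the centroid is at mid-height, ȳ = 45 mm.
All pieces are centred on the centroidal x-axis, so I = ΣĪ (holes subtracted) = 5 413 085 mm⁴.
Repeating about the centroidal y-axis gives I_y = 11 269 485 mm⁴.
Polar second moment: J = I_x + I_y = 16 682 571 mm⁴.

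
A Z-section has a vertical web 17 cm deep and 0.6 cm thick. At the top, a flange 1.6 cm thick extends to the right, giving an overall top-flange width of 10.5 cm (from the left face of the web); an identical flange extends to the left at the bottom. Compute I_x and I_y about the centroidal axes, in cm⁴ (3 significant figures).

Break the section into simple shapes (no overlaps), measuring from the bottom-left corner of the bounding box.
Web: 0.6 × 17, A = 10.2 cm², y = 8.5 cm, Ī = 245.65 cm⁴.
Top flange (beyond web): 9.9 × 1.6, A = 15.84 cm², y = 16.2 cm, Ī = 3.3792 cm⁴.
Bottom flange (beyond web): 9.9 × 1.6, A = 15.84 cm², y = 0.8 cm, Ī = 3.3792 cm⁴.
Centroid: ȳ = ΣA·y / ΣA = 8.5 cm.
Transfer each piece to the centroidal x-axis using Ī + A·d² with d = y − 8.5:
  web: d = 0 cm → contributes +245.65 cm⁴
  top flange (beyond web): d = 7.7 cm → contributes +942.53 cm⁴
  bottom flange (beyond web): d = -7.7 cm → contributes +942.53 cm⁴
Total I = 2130.7 cm⁴.
For the y-axis: x̄ = 10.2 cm.
Repeating about the centroidal y-axis gives I_y = 1132.2 cm⁴.

I_x ≈ 2130 cm⁴, I_y ≈ 1130 cm⁴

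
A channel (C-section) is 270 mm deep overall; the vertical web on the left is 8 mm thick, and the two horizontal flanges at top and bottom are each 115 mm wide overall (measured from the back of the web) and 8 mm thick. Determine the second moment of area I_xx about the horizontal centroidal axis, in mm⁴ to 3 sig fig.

Split into non-overlapping primitives; take the origin at the lower-left of the bounding box.
Web: 8 × 270, A = 2 160 mm², y = 135 mm, Ī = 13 122 000 mm⁴.
Top flange (beyond web): 107 × 8, A = 856 mm², y = 266 mm, Ī = 4565.3 mm⁴.
Bottom flange (beyond web): 107 × 8, A = 856 mm², y = 4 mm, Ī = 4565.3 mm⁴.
By symmetry the centroid is at mid-height, ȳ = 135 mm.
Transfer each piece to the horizontal centroidal axis using Ī + A·d² with d = y − 135:
  web: d = 0 mm → contributes +13 122 000 mm⁴
  top flange (beyond web): d = 131 mm → contributes +14 694 381 mm⁴
  bottom flange (beyond web): d = -131 mm → contributes +14 694 381 mm⁴
Total I = 42 510 763 mm⁴.

I_xx ≈ 4.25 × 10⁷ mm⁴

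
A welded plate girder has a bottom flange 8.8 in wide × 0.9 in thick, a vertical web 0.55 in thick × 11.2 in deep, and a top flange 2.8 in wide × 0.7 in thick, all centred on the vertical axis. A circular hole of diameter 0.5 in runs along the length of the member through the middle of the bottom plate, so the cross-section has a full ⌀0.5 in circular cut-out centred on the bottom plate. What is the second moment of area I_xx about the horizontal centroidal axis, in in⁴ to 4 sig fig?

I_xx ≈ 339.5 in⁴

Break the section into simple shapes (no overlaps), measuring from the bottom-left corner of the bounding box.
Bottom plate: 8.8 × 0.9, A = 7.92 in², y = 0.45 in, Ī = 0.5346 in⁴.
Web plate: 0.55 × 11.2, A = 6.16 in², y = 6.5 in, Ī = 64.3925 in⁴.
Top plate: 2.8 × 0.7, A = 1.96 in², y = 12.45 in, Ī = 0.0800333 in⁴.
Hole (subtracted): ⌀0.5, A = 0.19635 in², y = 0.45 in, Ī = 0.00306796 in⁴.
Centroid: ȳ = ΣA·y / ΣA = 4.28674 in.
Transfer each piece to the horizontal centroidal axis using Ī + A·d² with d = y − 4.28674:
  bottom plate: d = -3.83674 in → contributes +117.122 in⁴
  web plate: d = 2.21326 in → contributes +94.5674 in⁴
  top plate: d = 8.16326 in → contributes +130.692 in⁴
  hole: d = -3.83674 in → contributes −2.89345 in⁴
Total I = 339.488 in⁴.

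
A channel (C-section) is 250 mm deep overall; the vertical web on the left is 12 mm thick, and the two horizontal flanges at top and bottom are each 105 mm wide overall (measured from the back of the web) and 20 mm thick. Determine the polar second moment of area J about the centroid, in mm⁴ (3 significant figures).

J ≈ 7.22 × 10⁷ mm⁴

Treat the section as a set of non-overlapping primitives; coordinates are from the bounding-box lower-left.
Web: 12 × 250, A = 3 000 mm², y = 125 mm, Ī = 15 625 000 mm⁴.
Top flange (beyond web): 93 × 20, A = 1 860 mm², y = 240 mm, Ī = 62 000 mm⁴.
Bottom flange (beyond web): 93 × 20, A = 1 860 mm², y = 10 mm, Ī = 62 000 mm⁴.
By symmetry the centroid is at mid-height, ȳ = 125 mm.
Transfer each piece to the centroidal x-axis using Ī + A·d² with d = y − 125:
  web: d = 0 mm → contributes +15 625 000 mm⁴
  top flange (beyond web): d = 115 mm → contributes +24 660 500 mm⁴
  bottom flange (beyond web): d = -115 mm → contributes +24 660 500 mm⁴
Total I = 64 946 000 mm⁴.
For the y-axis: x̄ = 35.063 mm.
Repeating about the centroidal y-axis gives I_y = 7 294 534 mm⁴.
Polar second moment: J = I_x + I_y = 72 240 534 mm⁴.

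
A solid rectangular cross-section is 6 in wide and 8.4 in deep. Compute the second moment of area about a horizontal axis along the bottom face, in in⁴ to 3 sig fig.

The section: 6 × 8.4, A = 50.4 in², y = 4.2 in, Ī = 296.35 in⁴.
Transfer it to a horizontal axis along the bottom face using Ī + A·d² with d = y − 0:
  the section: d = 4.2 in → contributes +1185.4 in⁴
Total I = 1185.4 in⁴.

I_base ≈ 1190 in⁴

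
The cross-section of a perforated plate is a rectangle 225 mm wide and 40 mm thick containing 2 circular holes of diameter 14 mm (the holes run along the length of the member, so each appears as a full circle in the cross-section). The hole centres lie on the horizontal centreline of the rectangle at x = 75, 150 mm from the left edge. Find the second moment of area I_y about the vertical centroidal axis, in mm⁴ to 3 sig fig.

I_y ≈ 3.75 × 10⁷ mm⁴

Decompose the section into non-overlapping parts with the origin at the bottom-left of its bounding rectangle.
Plate: 225 × 40, A = 9 000 mm², x = 112.5 mm, Ī = 37 968 750 mm⁴.
Hole 1 (subtracted): ⌀14, A = 153.94 mm², x = 75 mm, Ī = 1885.7 mm⁴.
Hole 2 (subtracted): ⌀14, A = 153.94 mm², x = 150 mm, Ī = 1885.7 mm⁴.
By symmetry the centroid is at mid-width, x̄ = 112.5 mm.
Transfer each piece to the vertical centroidal axis using Ī + A·d² with d = x − 112.5:
  plate: d = 0 mm → contributes +37 968 750 mm⁴
  hole 1: d = -37.5 mm → contributes −218 361 mm⁴
  hole 2: d = 37.5 mm → contributes −218 361 mm⁴
Total I = 37 532 028 mm⁴.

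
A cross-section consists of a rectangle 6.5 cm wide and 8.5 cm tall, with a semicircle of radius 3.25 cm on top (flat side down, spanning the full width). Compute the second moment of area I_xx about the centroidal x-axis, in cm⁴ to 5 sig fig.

Treat the section as a set of non-overlapping primitives; coordinates are from the bounding-box lower-left.
Rectangular body: 6.5 × 8.5, A = 55.25 cm², y = 4.25 cm, Ī = 332.651 cm⁴.
Semicircular cap: semicircle r = 3.25, A = 16.59154 cm², y = 9.879343 cm, Ī = 12.24519 cm⁴.
Centroid: ȳ = ΣA·y / ΣA = 5.550076 cm.
Transfer each piece to the centroidal x-axis using Ī + A·d² with d = y − 5.550076:
  rectangular body: d = -1.300076 cm → contributes +426.0344 cm⁴
  semicircular cap: d = 4.329267 cm → contributes +323.2129 cm⁴
Total I = 749.2474 cm⁴.

I_xx ≈ 749.25 cm⁴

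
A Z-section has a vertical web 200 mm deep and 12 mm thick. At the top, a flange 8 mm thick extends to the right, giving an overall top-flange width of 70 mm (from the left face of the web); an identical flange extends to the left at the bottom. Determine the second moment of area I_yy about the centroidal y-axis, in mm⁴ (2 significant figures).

I_yy ≈ 1.4 × 10⁶ mm⁴

Decompose the section into non-overlapping parts with the origin at the bottom-left of its bounding rectangle.
Web: 12 × 200, A = 2 400 mm², x = 64 mm, Ī = 28 800 mm⁴.
Top flange (beyond web): 58 × 8, A = 464 mm², x = 99 mm, Ī = 130 075 mm⁴.
Bottom flange (beyond web): 58 × 8, A = 464 mm², x = 29 mm, Ī = 130 075 mm⁴.
Centroid: x̄ = ΣA·x / ΣA = 64 mm.
Transfer each piece to the centroidal y-axis using Ī + A·d² with d = x − 64:
  web: d = 0 mm → contributes +28 800 mm⁴
  top flange (beyond web): d = 35 mm → contributes +698 475 mm⁴
  bottom flange (beyond web): d = -35 mm → contributes +698 475 mm⁴
Total I = 1 425 749 mm⁴.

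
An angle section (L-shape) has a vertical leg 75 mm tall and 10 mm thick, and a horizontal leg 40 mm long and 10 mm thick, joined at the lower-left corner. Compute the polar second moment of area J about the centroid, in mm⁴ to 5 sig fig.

Break the section into simple shapes (no overlaps), measuring from the bottom-left corner of the bounding box.
Vertical leg: 10 × 75, A = 750 mm², y = 37.5 mm, Ī = 351562.5 mm⁴.
Horizontal leg (remainder): 30 × 10, A = 300 mm², y = 5 mm, Ī = 2 500 mm⁴.
Centroid: ȳ = ΣA·y / ΣA = 28.21429 mm.
Transfer each piece to the centroidal x-axis using Ī + A·d² with d = y − 28.21429:
  vertical leg: d = 9.285714 mm → contributes +416230.9 mm⁴
  horizontal leg (remainder): d = -23.21429 mm → contributes +164170.9 mm⁴
Total I = 580401.8 mm⁴.
For the y-axis: x̄ = 10.71429 mm.
Repeating about the centroidal y-axis gives I_y = 114464.3 mm⁴.
Polar second moment: J = I_x + I_y = 694866.1 mm⁴.

J ≈ 6.9487 × 10⁵ mm⁴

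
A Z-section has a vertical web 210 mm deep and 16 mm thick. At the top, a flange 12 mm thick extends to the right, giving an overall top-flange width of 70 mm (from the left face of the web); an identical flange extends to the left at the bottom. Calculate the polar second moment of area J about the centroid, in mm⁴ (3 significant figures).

Treat the section as a set of non-overlapping primitives; coordinates are from the bounding-box lower-left.
Web: 16 × 210, A = 3 360 mm², y = 105 mm, Ī = 12 348 000 mm⁴.
Top flange (beyond web): 54 × 12, A = 648 mm², y = 204 mm, Ī = 7 776 mm⁴.
Bottom flange (beyond web): 54 × 12, A = 648 mm², y = 6 mm, Ī = 7 776 mm⁴.
Centroid: ȳ = ΣA·y / ΣA = 105 mm.
Transfer each piece to the centroidal x-axis using Ī + A·d² with d = y − 105:
  web: d = 0 mm → contributes +12 348 000 mm⁴
  top flange (beyond web): d = 99 mm → contributes +6 358 824 mm⁴
  bottom flange (beyond web): d = -99 mm → contributes +6 358 824 mm⁴
Total I = 25 065 648 mm⁴.
For the y-axis: x̄ = 62 mm.
Repeating about the centroidal y-axis gives I_y = 1 974 208 mm⁴.
Polar second moment: J = I_x + I_y = 27 039 856 mm⁴.

J ≈ 2.70 × 10⁷ mm⁴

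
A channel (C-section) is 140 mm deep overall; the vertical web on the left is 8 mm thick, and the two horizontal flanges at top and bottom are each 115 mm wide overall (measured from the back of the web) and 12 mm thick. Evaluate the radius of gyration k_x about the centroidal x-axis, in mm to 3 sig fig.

k_x ≈ 57.9 mm

Split into non-overlapping primitives; take the origin at the lower-left of the bounding box.
Web: 8 × 140, A = 1 120 mm², y = 70 mm, Ī = 1 829 333 mm⁴.
Top flange (beyond web): 107 × 12, A = 1 284 mm², y = 134 mm, Ī = 15 408 mm⁴.
Bottom flange (beyond web): 107 × 12, A = 1 284 mm², y = 6 mm, Ī = 15 408 mm⁴.
By symmetry the centroid is at mid-height, ȳ = 70 mm.
Transfer each piece to the centroidal x-axis using Ī + A·d² with d = y − 70:
  web: d = 0 mm → contributes +1 829 333 mm⁴
  top flange (beyond web): d = 64 mm → contributes +5 274 672 mm⁴
  bottom flange (beyond web): d = -64 mm → contributes +5 274 672 mm⁴
Total I = 12 378 677 mm⁴.
Radius of gyration: k = √(I/A) = √(12 378 677 / 3 688) = 57.935 mm.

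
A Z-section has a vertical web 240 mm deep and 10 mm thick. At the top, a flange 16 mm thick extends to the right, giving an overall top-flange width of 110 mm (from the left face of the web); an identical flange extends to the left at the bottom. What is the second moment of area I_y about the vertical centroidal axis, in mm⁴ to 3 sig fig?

I_y ≈ 1.24 × 10⁷ mm⁴

Decompose the section into non-overlapping parts with the origin at the bottom-left of its bounding rectangle.
Web: 10 × 240, A = 2 400 mm², x = 105 mm, Ī = 20 000 mm⁴.
Top flange (beyond web): 100 × 16, A = 1 600 mm², x = 160 mm, Ī = 1 333 333 mm⁴.
Bottom flange (beyond web): 100 × 16, A = 1 600 mm², x = 50 mm, Ī = 1 333 333 mm⁴.
Centroid: x̄ = ΣA·x / ΣA = 105 mm.
Transfer each piece to the vertical centroidal axis using Ī + A·d² with d = x − 105:
  web: d = 0 mm → contributes +20 000 mm⁴
  top flange (beyond web): d = 55 mm → contributes +6 173 333 mm⁴
  bottom flange (beyond web): d = -55 mm → contributes +6 173 333 mm⁴
Total I = 12 366 667 mm⁴.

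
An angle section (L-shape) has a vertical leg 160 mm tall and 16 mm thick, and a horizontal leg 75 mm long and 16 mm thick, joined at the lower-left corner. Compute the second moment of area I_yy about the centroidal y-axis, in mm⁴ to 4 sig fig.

Treat the section as a set of non-overlapping primitives; coordinates are from the bounding-box lower-left.
Vertical leg: 16 × 160, A = 2 560 mm², x = 8 mm, Ī = 54613.3 mm⁴.
Horizontal leg (remainder): 59 × 16, A = 944 mm², x = 45.5 mm, Ī = 273 839 mm⁴.
Centroid: x̄ = ΣA·x / ΣA = 18.1027 mm.
Transfer each piece to the centroidal y-axis using Ī + A·d² with d = x − 18.1027:
  vertical leg: d = -10.1027 mm → contributes +315 901 mm⁴
  horizontal leg (remainder): d = 27.3973 mm → contributes +982 414 mm⁴
Total I = 1 298 315 mm⁴.

I_yy ≈ 1.298 × 10⁶ mm⁴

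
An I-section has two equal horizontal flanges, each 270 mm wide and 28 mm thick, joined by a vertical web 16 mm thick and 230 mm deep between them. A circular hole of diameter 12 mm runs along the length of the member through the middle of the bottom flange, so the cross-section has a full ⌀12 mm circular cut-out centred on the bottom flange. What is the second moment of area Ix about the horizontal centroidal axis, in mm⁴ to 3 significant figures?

Ix ≈ 2.67 × 10⁸ mm⁴

Decompose the section into non-overlapping parts with the origin at the bottom-left of its bounding rectangle.
Bottom flange: 270 × 28, A = 7 560 mm², y = 14 mm, Ī = 493 920 mm⁴.
Web: 16 × 230, A = 3 680 mm², y = 143 mm, Ī = 16 222 667 mm⁴.
Top flange: 270 × 28, A = 7 560 mm², y = 272 mm, Ī = 493 920 mm⁴.
Hole (subtracted): ⌀12, A = 113.1 mm², y = 14 mm, Ī = 1017.9 mm⁴.
Centroid: ȳ = ΣA·y / ΣA = 143.78 mm.
Transfer each piece to the horizontal centroidal axis using Ī + A·d² with d = y − 143.78:
  bottom flange: d = -129.78 mm → contributes +127 827 300 mm⁴
  web: d = -0.78074 mm → contributes +16 224 910 mm⁴
  top flange: d = 128.22 mm → contributes +124 781 676 mm⁴
  hole: d = -129.78 mm → contributes −1 905 921 mm⁴
Total I = 266 927 965 mm⁴.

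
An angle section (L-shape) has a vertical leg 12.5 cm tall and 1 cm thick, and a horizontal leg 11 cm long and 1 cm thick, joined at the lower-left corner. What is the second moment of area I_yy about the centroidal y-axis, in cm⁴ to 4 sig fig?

I_yy ≈ 252.4 cm⁴

Treat the section as a set of non-overlapping primitives; coordinates are from the bounding-box lower-left.
Vertical leg: 1 × 12.5, A = 12.5 cm², x = 0.5 cm, Ī = 1.04167 cm⁴.
Horizontal leg (remainder): 10 × 1, A = 10 cm², x = 6 cm, Ī = 83.3333 cm⁴.
Centroid: x̄ = ΣA·x / ΣA = 2.94444 cm.
Transfer each piece to the centroidal y-axis using Ī + A·d² with d = x − 2.94444:
  vertical leg: d = -2.44444 cm → contributes +75.733 cm⁴
  horizontal leg (remainder): d = 3.05556 cm → contributes +176.698 cm⁴
Total I = 252.431 cm⁴.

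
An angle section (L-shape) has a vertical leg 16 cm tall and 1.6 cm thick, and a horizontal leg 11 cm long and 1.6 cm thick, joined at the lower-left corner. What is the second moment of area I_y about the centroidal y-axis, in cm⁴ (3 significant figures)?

Treat the section as a set of non-overlapping primitives; coordinates are from the bounding-box lower-left.
Vertical leg: 1.6 × 16, A = 25.6 cm², x = 0.8 cm, Ī = 5.4613 cm⁴.
Horizontal leg (remainder): 9.4 × 1.6, A = 15.04 cm², x = 6.3 cm, Ī = 110.74 cm⁴.
Centroid: x̄ = ΣA·x / ΣA = 2.8354 cm.
Transfer each piece to the centroidal y-axis using Ī + A·d² with d = x − 2.8354:
  vertical leg: d = -2.0354 cm → contributes +111.52 cm⁴
  horizontal leg (remainder): d = 3.4646 cm → contributes +291.27 cm⁴
Total I = 402.79 cm⁴.

I_y ≈ 403 cm⁴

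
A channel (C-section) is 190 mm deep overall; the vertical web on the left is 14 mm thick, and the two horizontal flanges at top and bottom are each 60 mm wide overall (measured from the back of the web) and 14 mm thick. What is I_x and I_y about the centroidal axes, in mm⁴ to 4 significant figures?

Decompose the section into non-overlapping parts with the origin at the bottom-left of its bounding rectangle.
Web: 14 × 190, A = 2 660 mm², y = 95 mm, Ī = 8 002 167 mm⁴.
Top flange (beyond web): 46 × 14, A = 644 mm², y = 183 mm, Ī = 10518.7 mm⁴.
Bottom flange (beyond web): 46 × 14, A = 644 mm², y = 7 mm, Ī = 10518.7 mm⁴.
By symmetry the centroid is at mid-height, ȳ = 95 mm.
Transfer each piece to the centroidal x-axis using Ī + A·d² with d = y − 95:
  web: d = 0 mm → contributes +8 002 167 mm⁴
  top flange (beyond web): d = 88 mm → contributes +4 997 655 mm⁴
  bottom flange (beyond web): d = -88 mm → contributes +4 997 655 mm⁴
Total I = 17 997 476 mm⁴.
For the y-axis: x̄ = 16.7872 mm.
Repeating about the centroidal y-axis gives I_y = 1 051 585 mm⁴.

I_x ≈ 1.800 × 10⁷ mm⁴, I_y ≈ 1.052 × 10⁶ mm⁴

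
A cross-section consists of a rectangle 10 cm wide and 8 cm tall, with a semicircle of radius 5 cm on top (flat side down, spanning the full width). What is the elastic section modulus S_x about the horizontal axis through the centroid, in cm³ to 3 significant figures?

S_x ≈ 212 cm³

Decompose the section into non-overlapping parts with the origin at the bottom-left of its bounding rectangle.
Rectangular body: 10 × 8, A = 80 cm², y = 4 cm, Ī = 426.67 cm⁴.
Semicircular cap: semicircle r = 5, A = 39.27 cm², y = 10.122 cm, Ī = 68.598 cm⁴.
Centroid: ȳ = ΣA·y / ΣA = 6.0157 cm.
Transfer each piece to the horizontal axis through the centroid using Ī + A·d² with d = y − 6.0157:
  rectangular body: d = -2.0157 cm → contributes +751.71 cm⁴
  semicircular cap: d = 4.1064 cm → contributes +730.78 cm⁴
Total I = 1482.5 cm⁴.
Extreme fibre distance c = 6.9843 cm; S = I/c = 212.26 cm³.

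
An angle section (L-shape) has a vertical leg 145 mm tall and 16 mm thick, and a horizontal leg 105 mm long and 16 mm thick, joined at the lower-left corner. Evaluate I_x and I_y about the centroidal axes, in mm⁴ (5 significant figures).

Break the section into simple shapes (no overlaps), measuring from the bottom-left corner of the bounding box.
Vertical leg: 16 × 145, A = 2 320 mm², y = 72.5 mm, Ī = 4 064 833 mm⁴.
Horizontal leg (remainder): 89 × 16, A = 1 424 mm², y = 8 mm, Ī = 30378.67 mm⁴.
Centroid: ȳ = ΣA·y / ΣA = 47.96795 mm.
Transfer each piece to the centroidal x-axis using Ī + A·d² with d = y − 47.96795:
  vertical leg: d = 24.53205 mm → contributes +5 461 059 mm⁴
  horizontal leg (remainder): d = -39.96795 mm → contributes +2 305 129 mm⁴
Total I = 7 766 188 mm⁴.
For the y-axis: x̄ = 27.96795 mm.
Repeating about the centroidal y-axis gives I_y = 3 421 548 mm⁴.

I_x ≈ 7.7662 × 10⁶ mm⁴, I_y ≈ 3.4215 × 10⁶ mm⁴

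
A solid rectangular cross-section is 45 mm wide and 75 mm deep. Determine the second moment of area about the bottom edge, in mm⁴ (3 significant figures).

The section: 45 × 75, A = 3 375 mm², y = 37.5 mm, Ī = 1 582 031 mm⁴.
Transfer it to a horizontal axis along the bottom face using Ī + A·d² with d = y − 0:
  the section: d = 37.5 mm → contributes +6 328 125 mm⁴
Total I = 6 328 125 mm⁴.

I_base ≈ 6.33 × 10⁶ mm⁴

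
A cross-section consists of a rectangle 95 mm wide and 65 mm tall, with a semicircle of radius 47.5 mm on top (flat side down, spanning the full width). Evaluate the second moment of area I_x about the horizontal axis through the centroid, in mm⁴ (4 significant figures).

I_x ≈ 8.977 × 10⁶ mm⁴

Decompose the section into non-overlapping parts with the origin at the bottom-left of its bounding rectangle.
Rectangular body: 95 × 65, A = 6 175 mm², y = 32.5 mm, Ī = 2 174 115 mm⁴.
Semicircular cap: semicircle r = 47.5, A = 3544.11 mm², y = 85.1596 mm, Ī = 558 736 mm⁴.
Centroid: ȳ = ΣA·y / ΣA = 51.7025 mm.
Transfer each piece to the horizontal axis through the centroid using Ī + A·d² with d = y − 51.7025:
  rectangular body: d = -19.2025 mm → contributes +4 451 066 mm⁴
  semicircular cap: d = 33.4571 mm → contributes +4 525 932 mm⁴
Total I = 8 976 998 mm⁴.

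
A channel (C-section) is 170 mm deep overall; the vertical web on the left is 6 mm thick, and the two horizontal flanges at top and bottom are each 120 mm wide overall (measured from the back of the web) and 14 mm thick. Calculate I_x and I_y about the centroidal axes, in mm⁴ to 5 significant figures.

Treat the section as a set of non-overlapping primitives; coordinates are from the bounding-box lower-left.
Web: 6 × 170, A = 1 020 mm², y = 85 mm, Ī = 2 456 500 mm⁴.
Top flange (beyond web): 114 × 14, A = 1 596 mm², y = 163 mm, Ī = 26 068 mm⁴.
Bottom flange (beyond web): 114 × 14, A = 1 596 mm², y = 7 mm, Ī = 26 068 mm⁴.
By symmetry the centroid is at mid-height, ȳ = 85 mm.
Transfer each piece to the centroidal x-axis using Ī + A·d² with d = y − 85:
  web: d = 0 mm → contributes +2 456 500 mm⁴
  top flange (beyond web): d = 78 mm → contributes +9 736 132 mm⁴
  bottom flange (beyond web): d = -78 mm → contributes +9 736 132 mm⁴
Total I = 21 928 764 mm⁴.
For the y-axis: x̄ = 48.47009 mm.
Repeating about the centroidal y-axis gives I_y = 6 242 765 mm⁴.

I_x ≈ 2.1929 × 10⁷ mm⁴, I_y ≈ 6.2428 × 10⁶ mm⁴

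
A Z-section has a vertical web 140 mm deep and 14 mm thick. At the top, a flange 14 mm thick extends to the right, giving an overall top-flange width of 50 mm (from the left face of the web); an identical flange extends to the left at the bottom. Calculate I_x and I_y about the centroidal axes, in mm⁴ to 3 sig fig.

I_x ≈ 7.22 × 10⁶ mm⁴, I_y ≈ 7.71 × 10⁵ mm⁴

Decompose the section into non-overlapping parts with the origin at the bottom-left of its bounding rectangle.
Web: 14 × 140, A = 1 960 mm², y = 70 mm, Ī = 3 201 333 mm⁴.
Top flange (beyond web): 36 × 14, A = 504 mm², y = 133 mm, Ī = 8 232 mm⁴.
Bottom flange (beyond web): 36 × 14, A = 504 mm², y = 7 mm, Ī = 8 232 mm⁴.
Centroid: ȳ = ΣA·y / ΣA = 70 mm.
Transfer each piece to the centroidal x-axis using Ī + A·d² with d = y − 70:
  web: d = 0 mm → contributes +3 201 333 mm⁴
  top flange (beyond web): d = 63 mm → contributes +2 008 608 mm⁴
  bottom flange (beyond web): d = -63 mm → contributes +2 008 608 mm⁴
Total I = 7 218 549 mm⁴.
For the y-axis: x̄ = 43 mm.
Repeating about the centroidal y-axis gives I_y = 770 877 mm⁴.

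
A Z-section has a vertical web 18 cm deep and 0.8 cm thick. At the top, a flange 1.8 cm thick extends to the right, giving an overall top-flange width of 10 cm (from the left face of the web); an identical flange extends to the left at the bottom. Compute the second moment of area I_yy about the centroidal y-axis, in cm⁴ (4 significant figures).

Decompose the section into non-overlapping parts with the origin at the bottom-left of its bounding rectangle.
Web: 0.8 × 18, A = 14.4 cm², x = 9.6 cm, Ī = 0.768 cm⁴.
Top flange (beyond web): 9.2 × 1.8, A = 16.56 cm², x = 14.6 cm, Ī = 116.803 cm⁴.
Bottom flange (beyond web): 9.2 × 1.8, A = 16.56 cm², x = 4.6 cm, Ī = 116.803 cm⁴.
Centroid: x̄ = ΣA·x / ΣA = 9.6 cm.
Transfer each piece to the centroidal y-axis using Ī + A·d² with d = x − 9.6:
  web: d = 0 cm → contributes +0.768 cm⁴
  top flange (beyond web): d = 5 cm → contributes +530.803 cm⁴
  bottom flange (beyond web): d = -5 cm → contributes +530.803 cm⁴
Total I = 1062.37 cm⁴.

I_yy ≈ 1062 cm⁴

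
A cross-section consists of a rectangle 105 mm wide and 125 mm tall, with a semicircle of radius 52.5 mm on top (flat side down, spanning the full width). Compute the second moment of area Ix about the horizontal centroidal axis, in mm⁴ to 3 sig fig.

Ix ≈ 4.13 × 10⁷ mm⁴

Break the section into simple shapes (no overlaps), measuring from the bottom-left corner of the bounding box.
Rectangular body: 105 × 125, A = 13 125 mm², y = 62.5 mm, Ī = 17 089 844 mm⁴.
Semicircular cap: semicircle r = 52.5, A = 4329.5 mm², y = 147.28 mm, Ī = 833 814 mm⁴.
Centroid: ȳ = ΣA·y / ΣA = 83.53 mm.
Transfer each piece to the horizontal centroidal axis using Ī + A·d² with d = y − 83.53:
  rectangular body: d = -21.03 mm → contributes +22 894 350 mm⁴
  semicircular cap: d = 63.752 mm → contributes +18 430 305 mm⁴
Total I = 41 324 655 mm⁴.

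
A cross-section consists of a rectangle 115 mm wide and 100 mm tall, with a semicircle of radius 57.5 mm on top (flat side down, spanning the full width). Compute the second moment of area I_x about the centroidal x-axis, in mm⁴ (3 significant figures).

I_x ≈ 3.06 × 10⁷ mm⁴

Split into non-overlapping primitives; take the origin at the lower-left of the bounding box.
Rectangular body: 115 × 100, A = 11 500 mm², y = 50 mm, Ī = 9 583 333 mm⁴.
Semicircular cap: semicircle r = 57.5, A = 5193.4 mm², y = 124.4 mm, Ī = 1 199 785 mm⁴.
Centroid: ȳ = ΣA·y / ΣA = 73.148 mm.
Transfer each piece to the centroidal x-axis using Ī + A·d² with d = y − 73.148:
  rectangular body: d = -23.148 mm → contributes +15 745 121 mm⁴
  semicircular cap: d = 51.256 mm → contributes +14 844 015 mm⁴
Total I = 30 589 136 mm⁴.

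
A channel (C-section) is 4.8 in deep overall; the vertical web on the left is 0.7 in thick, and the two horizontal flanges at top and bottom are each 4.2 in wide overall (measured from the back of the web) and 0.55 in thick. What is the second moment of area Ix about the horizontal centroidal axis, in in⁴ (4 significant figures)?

Break the section into simple shapes (no overlaps), measuring from the bottom-left corner of the bounding box.
Web: 0.7 × 4.8, A = 3.36 in², y = 2.4 in, Ī = 6.4512 in⁴.
Top flange (beyond web): 3.5 × 0.55, A = 1.925 in², y = 4.525 in, Ī = 0.048526 in⁴.
Bottom flange (beyond web): 3.5 × 0.55, A = 1.925 in², y = 0.275 in, Ī = 0.048526 in⁴.
By symmetry the centroid is at mid-height, ȳ = 2.4 in.
Transfer each piece to the horizontal centroidal axis using Ī + A·d² with d = y − 2.4:
  web: d = 0 in → contributes +6.4512 in⁴
  top flange (beyond web): d = 2.125 in → contributes +8.7411 in⁴
  bottom flange (beyond web): d = -2.125 in → contributes +8.7411 in⁴
Total I = 23.9334 in⁴.

Ix ≈ 23.93 in⁴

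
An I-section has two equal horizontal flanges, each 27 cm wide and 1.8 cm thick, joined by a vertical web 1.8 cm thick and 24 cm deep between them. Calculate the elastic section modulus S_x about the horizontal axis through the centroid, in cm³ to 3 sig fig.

Split into non-overlapping primitives; take the origin at the lower-left of the bounding box.
Bottom flange: 27 × 1.8, A = 48.6 cm², y = 0.9 cm, Ī = 13.122 cm⁴.
Web: 1.8 × 24, A = 43.2 cm², y = 13.8 cm, Ī = 2073.6 cm⁴.
Top flange: 27 × 1.8, A = 48.6 cm², y = 26.7 cm, Ī = 13.122 cm⁴.
By symmetry the centroid is at mid-height, ȳ = 13.8 cm.
Transfer each piece to the horizontal axis through the centroid using Ī + A·d² with d = y − 13.8:
  bottom flange: d = -12.9 cm → contributes +8100.6 cm⁴
  web: d = 0 cm → contributes +2073.6 cm⁴
  top flange: d = 12.9 cm → contributes +8100.6 cm⁴
Total I = 18 275 cm⁴.
Extreme fibre distance c = 13.8 cm; S = I/c = 1324.3 cm³.

S_x ≈ 1320 cm³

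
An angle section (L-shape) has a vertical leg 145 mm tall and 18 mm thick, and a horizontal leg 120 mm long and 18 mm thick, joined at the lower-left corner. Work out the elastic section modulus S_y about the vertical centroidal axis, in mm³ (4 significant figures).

Treat the section as a set of non-overlapping primitives; coordinates are from the bounding-box lower-left.
Vertical leg: 18 × 145, A = 2 610 mm², x = 9 mm, Ī = 70 470 mm⁴.
Horizontal leg (remainder): 102 × 18, A = 1 836 mm², x = 69 mm, Ī = 1 591 812 mm⁴.
Centroid: x̄ = ΣA·x / ΣA = 33.7773 mm.
Transfer each piece to the vertical centroidal axis using Ī + A·d² with d = x − 33.7773:
  vertical leg: d = -24.7773 mm → contributes +1 672 791 mm⁴
  horizontal leg (remainder): d = 35.2227 mm → contributes +3 869 621 mm⁴
Total I = 5 542 412 mm⁴.
Extreme fibre distance c = 86.2227 mm; S = I/c = 64280.2 mm³.

S_y ≈ 6.428 × 10⁴ mm³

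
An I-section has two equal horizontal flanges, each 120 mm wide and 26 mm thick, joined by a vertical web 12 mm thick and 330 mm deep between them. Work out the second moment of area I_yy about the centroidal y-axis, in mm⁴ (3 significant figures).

Split into non-overlapping primitives; take the origin at the lower-left of the bounding box.
Bottom flange: 120 × 26, A = 3 120 mm², x = 60 mm, Ī = 3 744 000 mm⁴.
Web: 12 × 330, A = 3 960 mm², x = 60 mm, Ī = 47 520 mm⁴.
Top flange: 120 × 26, A = 3 120 mm², x = 60 mm, Ī = 3 744 000 mm⁴.
By symmetry the centroid is at mid-width, x̄ = 60 mm.
All pieces are centred on the centroidal y-axis, so I = ΣĪ = 7 535 520 mm⁴.

I_yy ≈ 7.54 × 10⁶ mm⁴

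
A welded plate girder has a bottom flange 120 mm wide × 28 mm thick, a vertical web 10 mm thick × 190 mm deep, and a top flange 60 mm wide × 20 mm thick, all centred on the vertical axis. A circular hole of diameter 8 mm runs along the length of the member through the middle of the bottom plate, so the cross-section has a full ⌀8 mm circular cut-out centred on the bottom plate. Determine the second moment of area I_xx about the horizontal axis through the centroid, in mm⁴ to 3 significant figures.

Split into non-overlapping primitives; take the origin at the lower-left of the bounding box.
Bottom plate: 120 × 28, A = 3 360 mm², y = 14 mm, Ī = 219 520 mm⁴.
Web plate: 10 × 190, A = 1 900 mm², y = 123 mm, Ī = 5 715 833 mm⁴.
Top plate: 60 × 20, A = 1 200 mm², y = 228 mm, Ī = 40 000 mm⁴.
Hole (subtracted): ⌀8, A = 50.265 mm², y = 14 mm, Ī = 201.06 mm⁴.
Centroid: ȳ = ΣA·y / ΣA = 86.374 mm.
Transfer each piece to the horizontal axis through the centroid using Ī + A·d² with d = y − 86.374:
  bottom plate: d = -72.374 mm → contributes +17 819 328 mm⁴
  web plate: d = 36.626 mm → contributes +8 264 574 mm⁴
  top plate: d = 141.63 mm → contributes +24 109 409 mm⁴
  hole: d = -72.374 mm → contributes −263 494 mm⁴
Total I = 49 929 818 mm⁴.

I_xx ≈ 4.99 × 10⁷ mm⁴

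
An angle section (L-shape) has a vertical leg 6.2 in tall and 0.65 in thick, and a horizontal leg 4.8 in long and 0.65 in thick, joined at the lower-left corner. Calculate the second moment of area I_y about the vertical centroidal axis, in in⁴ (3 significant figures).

I_y ≈ 13.3 in⁴

Split into non-overlapping primitives; take the origin at the lower-left of the bounding box.
Vertical leg: 0.65 × 6.2, A = 4.03 in², x = 0.325 in, Ī = 0.14189 in⁴.
Horizontal leg (remainder): 4.15 × 0.65, A = 2.6975 in², x = 2.725 in, Ī = 3.8715 in⁴.
Centroid: x̄ = ΣA·x / ΣA = 1.2873 in.
Transfer each piece to the vertical centroidal axis using Ī + A·d² with d = x − 1.2873:
  vertical leg: d = -0.96232 in → contributes +3.8739 in⁴
  horizontal leg (remainder): d = 1.4377 in → contributes +9.447 in⁴
Total I = 13.321 in⁴.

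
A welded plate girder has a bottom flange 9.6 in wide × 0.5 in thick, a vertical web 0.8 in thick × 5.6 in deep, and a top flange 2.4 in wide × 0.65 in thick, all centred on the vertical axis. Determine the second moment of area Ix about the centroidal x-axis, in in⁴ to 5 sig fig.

Ix ≈ 62.952 in⁴

Split into non-overlapping primitives; take the origin at the lower-left of the bounding box.
Bottom plate: 9.6 × 0.5, A = 4.8 in², y = 0.25 in, Ī = 0.1 in⁴.
Web plate: 0.8 × 5.6, A = 4.48 in², y = 3.3 in, Ī = 11.70773 in⁴.
Top plate: 2.4 × 0.65, A = 1.56 in², y = 6.425 in, Ī = 0.054925 in⁴.
Centroid: ȳ = ΣA·y / ΣA = 2.39917 in.
Transfer each piece to the centroidal x-axis using Ī + A·d² with d = y − 2.39917:
  bottom plate: d = -2.14917 in → contributes +22.27087 in⁴
  web plate: d = 0.9008303 in → contributes +15.34323 in⁴
  top plate: d = 4.02583 in → contributes +25.33833 in⁴
Total I = 62.95243 in⁴.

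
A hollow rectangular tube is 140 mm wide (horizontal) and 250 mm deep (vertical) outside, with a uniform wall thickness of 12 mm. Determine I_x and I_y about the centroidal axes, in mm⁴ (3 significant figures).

Treat the section as a set of non-overlapping primitives; coordinates are from the bounding-box lower-left.
Outer rectangle: 140 × 250, A = 35 000 mm², y = 125 mm, Ī = 182 291 667 mm⁴.
Inner void (subtracted): 116 × 226, A = 26 216 mm², y = 125 mm, Ī = 111 584 035 mm⁴.
By symmetry the centroid is at mid-height, ȳ = 125 mm.
All pieces are centred on the centroidal x-axis, so I = ΣĪ (holes subtracted) = 70 707 632 mm⁴.
Repeating about the centroidal y-axis gives I_y = 27 769 792 mm⁴.

I_x ≈ 7.07 × 10⁷ mm⁴, I_y ≈ 2.78 × 10⁷ mm⁴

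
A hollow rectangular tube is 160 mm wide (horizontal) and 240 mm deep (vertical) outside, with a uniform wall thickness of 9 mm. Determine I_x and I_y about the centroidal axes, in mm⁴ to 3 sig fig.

I_x ≈ 5.49 × 10⁷ mm⁴, I_y ≈ 2.89 × 10⁷ mm⁴

Decompose the section into non-overlapping parts with the origin at the bottom-left of its bounding rectangle.
Outer rectangle: 160 × 240, A = 38 400 mm², y = 120 mm, Ī = 184 320 000 mm⁴.
Inner void (subtracted): 142 × 222, A = 31 524 mm², y = 120 mm, Ī = 129 469 068 mm⁴.
By symmetry the centroid is at mid-height, ȳ = 120 mm.
All pieces are centred on the centroidal x-axis, so I = ΣĪ (holes subtracted) = 54 850 932 mm⁴.
Repeating about the centroidal y-axis gives I_y = 28 949 172 mm⁴.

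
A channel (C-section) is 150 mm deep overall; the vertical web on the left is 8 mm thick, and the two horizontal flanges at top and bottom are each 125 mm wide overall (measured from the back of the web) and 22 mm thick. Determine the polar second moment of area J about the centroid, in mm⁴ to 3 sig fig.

Break the section into simple shapes (no overlaps), measuring from the bottom-left corner of the bounding box.
Web: 8 × 150, A = 1 200 mm², y = 75 mm, Ī = 2 250 000 mm⁴.
Top flange (beyond web): 117 × 22, A = 2 574 mm², y = 139 mm, Ī = 103 818 mm⁴.
Bottom flange (beyond web): 117 × 22, A = 2 574 mm², y = 11 mm, Ī = 103 818 mm⁴.
By symmetry the centroid is at mid-height, ȳ = 75 mm.
Transfer each piece to the centroidal x-axis using Ī + A·d² with d = y − 75:
  web: d = 0 mm → contributes +2 250 000 mm⁴
  top flange (beyond web): d = 64 mm → contributes +10 646 922 mm⁴
  bottom flange (beyond web): d = -64 mm → contributes +10 646 922 mm⁴
Total I = 23 543 844 mm⁴.
For the y-axis: x̄ = 54.685 mm.
Repeating about the centroidal y-axis gives I_y = 9 680 375 mm⁴.
Polar second moment: J = I_x + I_y = 33 224 219 mm⁴.

J ≈ 3.32 × 10⁷ mm⁴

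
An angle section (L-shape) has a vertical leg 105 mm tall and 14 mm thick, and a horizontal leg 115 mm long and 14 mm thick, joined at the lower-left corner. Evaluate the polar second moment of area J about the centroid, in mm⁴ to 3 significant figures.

Treat the section as a set of non-overlapping primitives; coordinates are from the bounding-box lower-left.
Vertical leg: 14 × 105, A = 1 470 mm², y = 52.5 mm, Ī = 1 350 563 mm⁴.
Horizontal leg (remainder): 101 × 14, A = 1 414 mm², y = 7 mm, Ī = 23 095 mm⁴.
Centroid: ȳ = ΣA·y / ΣA = 30.192 mm.
Transfer each piece to the centroidal x-axis using Ī + A·d² with d = y − 30.192:
  vertical leg: d = 22.308 mm → contributes +2 082 120 mm⁴
  horizontal leg (remainder): d = -23.192 mm → contributes +783 625 mm⁴
Total I = 2 865 745 mm⁴.
For the y-axis: x̄ = 35.192 mm.
Repeating about the centroidal y-axis gives I_y = 3 608 935 mm⁴.
Polar second moment: J = I_x + I_y = 6 474 681 mm⁴.

J ≈ 6.47 × 10⁶ mm⁴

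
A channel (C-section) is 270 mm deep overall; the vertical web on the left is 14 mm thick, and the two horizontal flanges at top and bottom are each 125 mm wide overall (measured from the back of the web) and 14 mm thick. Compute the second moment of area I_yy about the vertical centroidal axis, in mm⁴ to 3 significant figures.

Break the section into simple shapes (no overlaps), measuring from the bottom-left corner of the bounding box.
Web: 14 × 270, A = 3 780 mm², x = 7 mm, Ī = 61 740 mm⁴.
Top flange (beyond web): 111 × 14, A = 1 554 mm², x = 69.5 mm, Ī = 1 595 570 mm⁴.
Bottom flange (beyond web): 111 × 14, A = 1 554 mm², x = 69.5 mm, Ī = 1 595 570 mm⁴.
Centroid: x̄ = ΣA·x / ΣA = 35.201 mm.
Transfer each piece to the vertical centroidal axis using Ī + A·d² with d = x − 35.201:
  web: d = -28.201 mm → contributes +3 068 007 mm⁴
  top flange (beyond web): d = 34.299 mm → contributes +3 423 705 mm⁴
  bottom flange (beyond web): d = 34.299 mm → contributes +3 423 705 mm⁴
Total I = 9 915 417 mm⁴.

I_yy ≈ 9.92 × 10⁶ mm⁴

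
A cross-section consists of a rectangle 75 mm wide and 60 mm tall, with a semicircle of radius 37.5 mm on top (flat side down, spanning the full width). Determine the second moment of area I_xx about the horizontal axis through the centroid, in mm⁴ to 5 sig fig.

I_xx ≈ 4.6907 × 10⁶ mm⁴

Split into non-overlapping primitives; take the origin at the lower-left of the bounding box.
Rectangular body: 75 × 60, A = 4 500 mm², y = 30 mm, Ī = 1 350 000 mm⁴.
Semicircular cap: semicircle r = 37.5, A = 2208.932 mm², y = 75.91549 mm, Ī = 217048.7 mm⁴.
Centroid: ȳ = ΣA·y / ΣA = 45.11779 mm.
Transfer each piece to the horizontal axis through the centroid using Ī + A·d² with d = y − 45.11779:
  rectangular body: d = -15.11779 mm → contributes +2 378 464 mm⁴
  semicircular cap: d = 30.79771 mm → contributes +2 312 218 mm⁴
Total I = 4 690 682 mm⁴.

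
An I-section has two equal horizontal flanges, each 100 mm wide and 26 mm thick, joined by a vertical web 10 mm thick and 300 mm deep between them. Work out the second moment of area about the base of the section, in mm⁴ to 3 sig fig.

I_base ≈ 4.15 × 10⁸ mm⁴

Treat the section as a set of non-overlapping primitives; coordinates are from the bounding-box lower-left.
Bottom flange: 100 × 26, A = 2 600 mm², y = 13 mm, Ī = 146 467 mm⁴.
Web: 10 × 300, A = 3 000 mm², y = 176 mm, Ī = 22 500 000 mm⁴.
Top flange: 100 × 26, A = 2 600 mm², y = 339 mm, Ī = 146 467 mm⁴.
Transfer each piece to the bottom edge using Ī + A·d² with d = y − 0:
  bottom flange: d = 13 mm → contributes +585 867 mm⁴
  web: d = 176 mm → contributes +115 428 000 mm⁴
  top flange: d = 339 mm → contributes +298 941 067 mm⁴
Total I = 414 954 933 mm⁴.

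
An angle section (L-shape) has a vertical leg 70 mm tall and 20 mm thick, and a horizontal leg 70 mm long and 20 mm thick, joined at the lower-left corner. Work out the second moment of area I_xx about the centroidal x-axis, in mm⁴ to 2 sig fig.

Decompose the section into non-overlapping parts with the origin at the bottom-left of its bounding rectangle.
Vertical leg: 20 × 70, A = 1 400 mm², y = 35 mm, Ī = 571 667 mm⁴.
Horizontal leg (remainder): 50 × 20, A = 1 000 mm², y = 10 mm, Ī = 33 333 mm⁴.
Centroid: ȳ = ΣA·y / ΣA = 24.58 mm.
Transfer each piece to the centroidal x-axis using Ī + A·d² with d = y − 24.58:
  vertical leg: d = 10.42 mm → contributes +723 576 mm⁴
  horizontal leg (remainder): d = -14.58 mm → contributes +246 007 mm⁴
Total I = 969 583 mm⁴.

I_xx ≈ 9.7 × 10⁵ mm⁴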